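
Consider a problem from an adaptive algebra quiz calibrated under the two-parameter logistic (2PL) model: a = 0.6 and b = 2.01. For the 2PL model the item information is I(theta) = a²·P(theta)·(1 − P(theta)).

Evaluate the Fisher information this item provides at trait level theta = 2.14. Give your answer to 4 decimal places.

0.0899

P = 1/(1+e^{-0.0780}) = 0.5195
P(1−P) = 0.5195 × 0.4805 = 0.2496
I = a² × P(1−P) = 0.6² × 0.2496 = 0.08986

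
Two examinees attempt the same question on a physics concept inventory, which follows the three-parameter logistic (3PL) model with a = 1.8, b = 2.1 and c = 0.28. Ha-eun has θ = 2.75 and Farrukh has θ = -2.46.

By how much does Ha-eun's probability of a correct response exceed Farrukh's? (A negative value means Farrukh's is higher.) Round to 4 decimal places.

0.5493

P(θ) = c + (1 − c) · 1 / (1 + exp(−a(θ − b)))
P(Ha-eun) = 0.8295  [exponent 1.1700]
P(Farrukh) = 0.2802  [exponent -8.2080]
Difference = 0.8295 − 0.2802 = 0.5493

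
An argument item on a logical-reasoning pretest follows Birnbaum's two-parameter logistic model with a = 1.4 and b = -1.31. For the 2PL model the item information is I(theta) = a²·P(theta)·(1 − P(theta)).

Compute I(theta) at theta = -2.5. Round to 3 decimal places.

P = 1/(1+e^{1.6660}) = 0.1590
P(1−P) = 0.1590 × 0.8410 = 0.1337
I = a² × P(1−P) = 1.4² × 0.1337 = 0.26203

0.262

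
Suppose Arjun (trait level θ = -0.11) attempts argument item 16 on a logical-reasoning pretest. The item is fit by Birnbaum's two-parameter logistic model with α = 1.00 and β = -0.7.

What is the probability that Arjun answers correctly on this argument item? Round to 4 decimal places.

0.6434

P(θ) = 1 / (1 + exp(−α(θ − β)))
Exponent: 1.00 × (-0.11 − (-0.7)) = 0.5900
1/(1 + e^{-0.5900}) = 0.6434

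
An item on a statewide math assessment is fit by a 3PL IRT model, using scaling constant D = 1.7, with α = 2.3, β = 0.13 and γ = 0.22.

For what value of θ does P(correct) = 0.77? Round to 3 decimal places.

P(θ) = γ + (1 − γ) · 1 / (1 + exp(−D·α(θ − β)))
Remove guessing floor: (0.77 − 0.22)/(1 − 0.22) = 0.7051
logit = ln(0.7051/0.2949) = 0.8718
θ = β + logit/(1.7·α) = 0.13 + 0.8718/3.9100 = 0.3530

0.353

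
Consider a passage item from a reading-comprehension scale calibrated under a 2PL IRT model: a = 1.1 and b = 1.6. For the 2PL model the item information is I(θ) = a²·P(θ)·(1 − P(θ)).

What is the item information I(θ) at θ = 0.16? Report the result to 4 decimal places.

P = 1/(1+e^{1.5840}) = 0.1702
P(1−P) = 0.1702 × 0.8298 = 0.1413
I = a² × P(1−P) = 1.1² × 0.1413 = 0.17091

0.1709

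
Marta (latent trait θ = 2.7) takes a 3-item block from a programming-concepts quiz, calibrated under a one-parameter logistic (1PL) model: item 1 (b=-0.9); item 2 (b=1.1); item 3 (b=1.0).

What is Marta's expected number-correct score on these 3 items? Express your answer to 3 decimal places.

2.651

P(θ) = 1 / (1 + exp(−(θ − b)))
P_1 = 1/(1+e^{-3.6000}) = 0.9734
P_2 = 1/(1+e^{-1.6000}) = 0.8320
P_3 = 1/(1+e^{-1.7000}) = 0.8455
E[score] = 0.9734 + 0.8320 + 0.8455 = 2.6510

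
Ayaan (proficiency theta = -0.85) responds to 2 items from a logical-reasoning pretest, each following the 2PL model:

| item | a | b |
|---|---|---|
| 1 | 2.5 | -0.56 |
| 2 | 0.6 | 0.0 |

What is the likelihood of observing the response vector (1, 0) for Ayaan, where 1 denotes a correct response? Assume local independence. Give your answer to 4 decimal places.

P(theta) = 1 / (1 + exp(−a(theta − b)))
P_1 = 1/(1+e^{0.7250}) = 0.3263
P_2 = 1/(1+e^{0.5100}) = 0.3752
L = P_1 × (1−P_2) = 0.3263 × 0.6248 = 0.20387

0.2039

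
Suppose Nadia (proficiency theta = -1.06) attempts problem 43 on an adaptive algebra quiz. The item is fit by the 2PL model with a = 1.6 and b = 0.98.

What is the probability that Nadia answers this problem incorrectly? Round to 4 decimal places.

0.9632

P(theta) = 1 / (1 + exp(−a(theta − b)))
Exponent: 1.6 × (-1.06 − 0.98) = -3.2640
1/(1 + e^{3.2640}) = 0.0368
P(incorrect) = 1 − 0.0368 = 0.9632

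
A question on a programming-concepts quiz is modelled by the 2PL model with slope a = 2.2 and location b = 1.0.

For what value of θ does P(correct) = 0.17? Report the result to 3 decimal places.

0.279

P(θ) = 1 / (1 + exp(−a(θ − b)))
logit = ln(0.1700/0.8300) = -1.5856
θ = b + logit/(a) = 1.0 + (-1.5856)/2.2000 = 0.2793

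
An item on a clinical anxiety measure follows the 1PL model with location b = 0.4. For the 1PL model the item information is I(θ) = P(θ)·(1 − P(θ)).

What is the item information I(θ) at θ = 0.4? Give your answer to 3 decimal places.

0.250

P = 1/(1+e^{0.0000}) = 0.5000
P(1−P) = 0.5000 × 0.5000 = 0.2500
I = P(1−P) = 0.25000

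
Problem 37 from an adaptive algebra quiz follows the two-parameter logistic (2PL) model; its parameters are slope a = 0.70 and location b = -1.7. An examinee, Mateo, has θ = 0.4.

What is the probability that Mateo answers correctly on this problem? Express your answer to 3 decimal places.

P(θ) = 1 / (1 + exp(−a(θ − b)))
Exponent: 0.70 × (0.4 − (-1.7)) = 1.4700
1/(1 + e^{-1.4700}) = 0.8131

0.813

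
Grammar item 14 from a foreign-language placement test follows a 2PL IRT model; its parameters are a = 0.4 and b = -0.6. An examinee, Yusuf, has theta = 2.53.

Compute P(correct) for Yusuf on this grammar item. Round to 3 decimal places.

0.778

P(theta) = 1 / (1 + exp(−a(theta − b)))
Exponent: 0.4 × (2.53 − (-0.6)) = 1.2520
1/(1 + e^{-1.2520}) = 0.7776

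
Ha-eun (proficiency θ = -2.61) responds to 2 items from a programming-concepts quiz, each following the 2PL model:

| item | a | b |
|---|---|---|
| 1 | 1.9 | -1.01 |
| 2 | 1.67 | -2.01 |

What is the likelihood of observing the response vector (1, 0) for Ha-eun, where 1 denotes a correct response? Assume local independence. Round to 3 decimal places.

P(θ) = 1 / (1 + exp(−a(θ − b)))
P_1 = 1/(1+e^{3.0400}) = 0.0457
P_2 = 1/(1+e^{1.0020}) = 0.2685
L = P_1 × (1−P_2) = 0.0457 × 0.7315 = 0.03339

0.033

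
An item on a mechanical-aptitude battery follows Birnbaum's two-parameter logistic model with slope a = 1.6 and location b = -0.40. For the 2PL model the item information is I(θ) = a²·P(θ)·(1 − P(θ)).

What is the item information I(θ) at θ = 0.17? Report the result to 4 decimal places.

0.5234

P = 1/(1+e^{-0.9120}) = 0.7134
P(1−P) = 0.7134 × 0.2866 = 0.2045
I = a² × P(1−P) = 1.6² × 0.2045 = 0.52341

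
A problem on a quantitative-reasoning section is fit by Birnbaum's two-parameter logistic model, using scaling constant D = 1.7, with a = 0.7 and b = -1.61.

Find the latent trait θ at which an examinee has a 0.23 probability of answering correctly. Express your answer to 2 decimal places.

-2.63

P(θ) = 1 / (1 + exp(−D·a(θ − b)))
logit = ln(0.2300/0.7700) = -1.2083
θ = b + logit/(1.7·a) = -1.61 + (-1.2083)/1.1900 = -2.6254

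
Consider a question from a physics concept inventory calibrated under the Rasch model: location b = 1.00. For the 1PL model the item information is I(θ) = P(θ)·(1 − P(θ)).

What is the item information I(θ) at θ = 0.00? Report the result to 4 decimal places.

0.1966

P = 1/(1+e^{1.0000}) = 0.2689
P(1−P) = 0.2689 × 0.7311 = 0.1966
I = P(1−P) = 0.19661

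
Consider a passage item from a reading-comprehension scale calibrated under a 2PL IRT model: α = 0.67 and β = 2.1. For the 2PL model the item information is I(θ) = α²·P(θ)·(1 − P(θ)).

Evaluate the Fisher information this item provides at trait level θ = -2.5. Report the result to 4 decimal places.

0.0188

P = 1/(1+e^{3.0820}) = 0.0439
P(1−P) = 0.0439 × 0.9561 = 0.0419
I = α² × P(1−P) = 0.67² × 0.0419 = 0.01882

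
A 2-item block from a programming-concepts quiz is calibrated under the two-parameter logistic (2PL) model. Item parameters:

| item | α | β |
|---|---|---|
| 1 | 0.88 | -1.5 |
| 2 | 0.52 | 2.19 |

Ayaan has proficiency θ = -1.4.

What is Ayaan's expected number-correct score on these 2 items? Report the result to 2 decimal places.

P(θ) = 1 / (1 + exp(−α(θ − β)))
P_1 = 1/(1+e^{-0.0880}) = 0.5220
P_2 = 1/(1+e^{1.8668}) = 0.1339
E[score] = 0.5220 + 0.1339 = 0.6559

0.66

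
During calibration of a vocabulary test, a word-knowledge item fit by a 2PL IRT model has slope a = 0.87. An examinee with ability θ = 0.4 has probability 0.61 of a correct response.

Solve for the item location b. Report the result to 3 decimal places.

-0.114

P(θ) = 1 / (1 + exp(−a(θ − b)))
logit(0.61) = ln(0.61/0.39) = 0.4473
b = θ − logit/(a) = 0.4 − 0.4473/0.8700 = -0.1142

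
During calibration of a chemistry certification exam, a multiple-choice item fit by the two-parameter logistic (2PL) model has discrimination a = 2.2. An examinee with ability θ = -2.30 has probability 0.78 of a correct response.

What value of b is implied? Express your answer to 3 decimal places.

P(θ) = 1 / (1 + exp(−a(θ − b)))
logit(0.78) = ln(0.78/0.22) = 1.2657
b = θ − logit/(a) = -2.30 − 1.2657/2.2000 = -2.8753

-2.875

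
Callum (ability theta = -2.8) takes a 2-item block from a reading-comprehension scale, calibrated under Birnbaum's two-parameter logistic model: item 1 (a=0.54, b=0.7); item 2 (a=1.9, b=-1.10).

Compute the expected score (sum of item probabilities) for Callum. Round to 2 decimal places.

P(theta) = 1 / (1 + exp(−a(theta − b)))
P_1 = 1/(1+e^{1.8900}) = 0.1312
P_2 = 1/(1+e^{3.2300}) = 0.0381
E[score] = 0.1312 + 0.0381 = 0.1693

0.17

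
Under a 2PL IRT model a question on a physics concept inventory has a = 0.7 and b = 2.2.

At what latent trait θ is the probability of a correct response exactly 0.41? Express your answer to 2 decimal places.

P(θ) = 1 / (1 + exp(−a(θ − b)))
logit = ln(0.4100/0.5900) = -0.3640
θ = b + logit/(a) = 2.2 + (-0.3640)/0.7000 = 1.6800

1.68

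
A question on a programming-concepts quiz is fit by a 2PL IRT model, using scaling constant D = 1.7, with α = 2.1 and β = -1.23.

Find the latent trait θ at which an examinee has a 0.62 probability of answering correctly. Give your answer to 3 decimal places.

-1.093

P(θ) = 1 / (1 + exp(−D·α(θ − β)))
logit = ln(0.6200/0.3800) = 0.4895
θ = β + logit/(1.7·α) = -1.23 + 0.4895/3.5700 = -1.0929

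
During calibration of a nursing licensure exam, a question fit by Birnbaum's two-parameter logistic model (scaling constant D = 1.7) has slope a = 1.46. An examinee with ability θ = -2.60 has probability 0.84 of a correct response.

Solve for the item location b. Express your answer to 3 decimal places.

P(θ) = 1 / (1 + exp(−D·a(θ − b)))
logit(0.84) = ln(0.84/0.16) = 1.6582
b = θ − logit/(1.7·a) = -2.60 − 1.6582/2.4820 = -3.2681

-3.268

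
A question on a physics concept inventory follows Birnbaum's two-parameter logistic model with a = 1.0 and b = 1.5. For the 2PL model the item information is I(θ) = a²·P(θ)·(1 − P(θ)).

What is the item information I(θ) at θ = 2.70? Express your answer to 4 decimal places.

0.1779

P = 1/(1+e^{-1.2000}) = 0.7685
P(1−P) = 0.7685 × 0.2315 = 0.1779
I = a² × P(1−P) = 1.0² × 0.1779 = 0.17789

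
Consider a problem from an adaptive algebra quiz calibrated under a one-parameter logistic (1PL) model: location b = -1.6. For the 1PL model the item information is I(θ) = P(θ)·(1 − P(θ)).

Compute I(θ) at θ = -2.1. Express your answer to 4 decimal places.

P = 1/(1+e^{0.5000}) = 0.3775
P(1−P) = 0.3775 × 0.6225 = 0.2350
I = P(1−P) = 0.23500

0.2350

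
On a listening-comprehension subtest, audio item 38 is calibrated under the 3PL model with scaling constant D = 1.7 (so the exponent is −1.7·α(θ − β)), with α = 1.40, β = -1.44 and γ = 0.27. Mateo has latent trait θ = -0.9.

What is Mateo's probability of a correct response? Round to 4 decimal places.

0.8418

P(θ) = γ + (1 − γ) · 1 / (1 + exp(−D·α(θ − β)))
Exponent: 1.7 × 1.40 × (-0.9 − (-1.44)) = 1.2852
1/(1 + e^{-1.2852}) = 0.7833
P = 0.27 + 0.73 × 0.7833 = 0.8418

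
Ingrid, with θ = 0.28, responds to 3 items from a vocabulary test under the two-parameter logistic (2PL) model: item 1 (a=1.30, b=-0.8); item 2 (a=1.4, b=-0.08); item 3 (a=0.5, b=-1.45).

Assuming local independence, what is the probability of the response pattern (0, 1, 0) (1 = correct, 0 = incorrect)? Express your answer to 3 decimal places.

P(θ) = 1 / (1 + exp(−a(θ − b)))
P_1 = 1/(1+e^{-1.4040}) = 0.8028
P_2 = 1/(1+e^{-0.5040}) = 0.6234
P_3 = 1/(1+e^{-0.8650}) = 0.7037
L = (1−P_1) × P_2 × (1−P_3) = 0.1972 × 0.6234 × 0.2963 = 0.03642

0.036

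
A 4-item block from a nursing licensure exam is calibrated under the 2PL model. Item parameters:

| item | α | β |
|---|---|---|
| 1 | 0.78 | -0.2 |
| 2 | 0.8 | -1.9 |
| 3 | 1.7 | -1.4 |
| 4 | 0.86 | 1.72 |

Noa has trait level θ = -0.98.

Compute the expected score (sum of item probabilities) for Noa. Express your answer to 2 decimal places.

P(θ) = 1 / (1 + exp(−α(θ − β)))
P_1 = 1/(1+e^{0.6084}) = 0.3524
P_2 = 1/(1+e^{-0.7360}) = 0.6761
P_3 = 1/(1+e^{-0.7140}) = 0.6713
P_4 = 1/(1+e^{2.3220}) = 0.0893
E[score] = 0.3524 + 0.6761 + 0.6713 + 0.0893 = 1.7891

1.79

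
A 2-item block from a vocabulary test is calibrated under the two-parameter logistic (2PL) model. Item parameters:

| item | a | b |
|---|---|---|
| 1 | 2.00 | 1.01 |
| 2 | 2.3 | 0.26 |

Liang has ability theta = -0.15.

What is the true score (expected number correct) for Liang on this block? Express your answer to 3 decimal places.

0.370

P(theta) = 1 / (1 + exp(−a(theta − b)))
P_1 = 1/(1+e^{2.3200}) = 0.0895
P_2 = 1/(1+e^{0.9430}) = 0.2803
E[score] = 0.0895 + 0.2803 = 0.3698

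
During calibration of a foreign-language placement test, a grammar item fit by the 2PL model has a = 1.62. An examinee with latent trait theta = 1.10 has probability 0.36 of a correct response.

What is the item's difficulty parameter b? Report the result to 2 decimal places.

1.46

P(theta) = 1 / (1 + exp(−a(theta − b)))
logit(0.36) = ln(0.36/0.64) = -0.5754
b = theta − logit/(a) = 1.10 − (-0.5754)/1.6200 = 1.4552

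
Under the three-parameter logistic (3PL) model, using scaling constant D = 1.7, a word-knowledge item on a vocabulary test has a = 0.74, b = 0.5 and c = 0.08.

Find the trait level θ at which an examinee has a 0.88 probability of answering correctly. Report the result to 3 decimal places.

P(θ) = c + (1 − c) · 1 / (1 + exp(−D·a(θ − b)))
Remove guessing floor: (0.88 − 0.08)/(1 − 0.08) = 0.8696
logit = ln(0.8696/0.1304) = 1.8971
θ = b + logit/(1.7·a) = 0.5 + 1.8971/1.2580 = 2.0080

2.008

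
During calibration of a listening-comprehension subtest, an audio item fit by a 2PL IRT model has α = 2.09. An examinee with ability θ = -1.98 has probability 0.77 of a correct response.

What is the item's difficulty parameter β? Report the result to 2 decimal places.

-2.56

P(θ) = 1 / (1 + exp(−α(θ − β)))
logit(0.77) = ln(0.77/0.23) = 1.2083
β = θ − logit/(α) = -1.98 − 1.2083/2.0900 = -2.5581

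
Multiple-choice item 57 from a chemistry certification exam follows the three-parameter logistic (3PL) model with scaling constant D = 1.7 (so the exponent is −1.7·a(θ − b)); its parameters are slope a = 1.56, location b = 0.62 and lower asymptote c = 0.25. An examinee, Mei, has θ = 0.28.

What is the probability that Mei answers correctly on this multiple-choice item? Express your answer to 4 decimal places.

0.4665

P(θ) = c + (1 − c) · 1 / (1 + exp(−D·a(θ − b)))
Exponent: 1.7 × 1.56 × (0.28 − 0.62) = -0.9017
1/(1 + e^{0.9017}) = 0.2887
P = 0.25 + 0.75 × 0.2887 = 0.4665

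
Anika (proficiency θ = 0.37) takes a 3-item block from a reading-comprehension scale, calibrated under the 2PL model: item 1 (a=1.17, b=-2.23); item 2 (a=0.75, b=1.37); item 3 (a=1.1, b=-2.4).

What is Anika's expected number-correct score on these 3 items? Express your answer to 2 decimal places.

2.23

P(θ) = 1 / (1 + exp(−a(θ − b)))
P_1 = 1/(1+e^{-3.0420}) = 0.9544
P_2 = 1/(1+e^{0.7500}) = 0.3208
P_3 = 1/(1+e^{-3.0470}) = 0.9547
E[score] = 0.9544 + 0.3208 + 0.9547 = 2.2299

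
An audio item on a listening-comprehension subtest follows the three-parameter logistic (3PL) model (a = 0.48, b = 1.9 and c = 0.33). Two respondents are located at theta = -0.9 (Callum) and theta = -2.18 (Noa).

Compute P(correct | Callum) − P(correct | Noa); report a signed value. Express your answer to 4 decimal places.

P(theta) = c + (1 − c) · 1 / (1 + exp(−a(theta − b)))
P(Callum) = 0.4686  [exponent -1.3440]
P(Noa) = 0.4128  [exponent -1.9584]
Difference = 0.4686 − 0.4128 = 0.0558

0.0558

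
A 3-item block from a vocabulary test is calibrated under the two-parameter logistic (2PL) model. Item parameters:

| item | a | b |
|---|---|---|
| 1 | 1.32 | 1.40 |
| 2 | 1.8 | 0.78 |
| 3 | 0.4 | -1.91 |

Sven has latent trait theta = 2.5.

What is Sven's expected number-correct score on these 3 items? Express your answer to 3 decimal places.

P(theta) = 1 / (1 + exp(−a(theta − b)))
P_1 = 1/(1+e^{-1.4520}) = 0.8103
P_2 = 1/(1+e^{-3.0960}) = 0.9567
P_3 = 1/(1+e^{-1.7640}) = 0.8537
E[score] = 0.8103 + 0.9567 + 0.8537 = 2.6207

2.621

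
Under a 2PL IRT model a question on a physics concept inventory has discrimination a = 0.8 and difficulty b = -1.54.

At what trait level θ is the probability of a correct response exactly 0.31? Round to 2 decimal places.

-2.54

P(θ) = 1 / (1 + exp(−a(θ − b)))
logit = ln(0.3100/0.6900) = -0.8001
θ = b + logit/(a) = -1.54 + (-0.8001)/0.8000 = -2.5401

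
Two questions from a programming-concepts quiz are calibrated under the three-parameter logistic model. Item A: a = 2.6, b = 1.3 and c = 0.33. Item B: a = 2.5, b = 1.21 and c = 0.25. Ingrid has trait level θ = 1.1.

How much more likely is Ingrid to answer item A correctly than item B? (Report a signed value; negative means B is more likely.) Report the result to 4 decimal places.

0.0061

P(θ) = c + (1 − c) · 1 / (1 + exp(−a(θ − b)))
P_A = 0.5798
P_B = 0.5738
P_A − P_B = 0.0061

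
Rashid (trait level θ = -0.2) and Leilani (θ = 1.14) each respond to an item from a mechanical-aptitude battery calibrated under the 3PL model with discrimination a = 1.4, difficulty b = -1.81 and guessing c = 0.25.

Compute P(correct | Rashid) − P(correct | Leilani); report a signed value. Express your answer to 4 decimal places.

-0.0594

P(θ) = c + (1 − c) · 1 / (1 + exp(−a(θ − b)))
P(Rashid) = 0.9287  [exponent 2.2540]
P(Leilani) = 0.9881  [exponent 4.1300]
Difference = 0.9287 − 0.9881 = -0.0594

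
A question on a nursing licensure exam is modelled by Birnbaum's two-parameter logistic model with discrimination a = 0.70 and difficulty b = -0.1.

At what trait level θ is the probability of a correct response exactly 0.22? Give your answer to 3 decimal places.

-1.908

P(θ) = 1 / (1 + exp(−a(θ − b)))
logit = ln(0.2200/0.7800) = -1.2657
θ = b + logit/(a) = -0.1 + (-1.2657)/0.7000 = -1.9081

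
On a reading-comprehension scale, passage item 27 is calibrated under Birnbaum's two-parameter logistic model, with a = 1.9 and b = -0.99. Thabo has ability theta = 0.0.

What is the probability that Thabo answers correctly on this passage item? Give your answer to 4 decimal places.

P(theta) = 1 / (1 + exp(−a(theta − b)))
Exponent: 1.9 × (0.0 − (-0.99)) = 1.8810
1/(1 + e^{-1.8810}) = 0.8677

0.8677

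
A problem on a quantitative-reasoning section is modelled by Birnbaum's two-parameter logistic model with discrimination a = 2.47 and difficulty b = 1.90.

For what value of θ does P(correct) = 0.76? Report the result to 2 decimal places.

P(θ) = 1 / (1 + exp(−a(θ − b)))
logit = ln(0.7600/0.2400) = 1.1527
θ = b + logit/(a) = 1.90 + 1.1527/2.4700 = 2.3667

2.37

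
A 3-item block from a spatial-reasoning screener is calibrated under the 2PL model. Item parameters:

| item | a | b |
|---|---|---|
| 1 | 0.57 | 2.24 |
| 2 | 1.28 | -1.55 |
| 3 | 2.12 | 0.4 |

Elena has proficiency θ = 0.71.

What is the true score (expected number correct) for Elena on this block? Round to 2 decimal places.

P(θ) = 1 / (1 + exp(−a(θ − b)))
P_1 = 1/(1+e^{0.8721}) = 0.2948
P_2 = 1/(1+e^{-2.8928}) = 0.9475
P_3 = 1/(1+e^{-0.6572}) = 0.6586
E[score] = 0.2948 + 0.9475 + 0.6586 = 1.9009

1.90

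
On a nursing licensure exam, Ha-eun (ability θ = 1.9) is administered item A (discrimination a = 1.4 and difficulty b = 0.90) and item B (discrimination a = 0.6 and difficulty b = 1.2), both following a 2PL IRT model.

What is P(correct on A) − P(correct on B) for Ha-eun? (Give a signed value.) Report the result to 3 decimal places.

0.199

P(θ) = 1 / (1 + exp(−a(θ − b)))
P_A = 0.8022
P_B = 0.6035
P_A − P_B = 0.1987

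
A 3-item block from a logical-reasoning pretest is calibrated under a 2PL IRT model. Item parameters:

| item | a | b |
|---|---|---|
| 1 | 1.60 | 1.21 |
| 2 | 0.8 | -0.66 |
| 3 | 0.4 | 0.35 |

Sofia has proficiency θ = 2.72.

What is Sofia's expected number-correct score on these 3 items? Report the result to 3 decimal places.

2.576

P(θ) = 1 / (1 + exp(−a(θ − b)))
P_1 = 1/(1+e^{-2.4160}) = 0.9180
P_2 = 1/(1+e^{-2.7040}) = 0.9373
P_3 = 1/(1+e^{-0.9480}) = 0.7207
E[score] = 0.9180 + 0.9373 + 0.7207 = 2.5760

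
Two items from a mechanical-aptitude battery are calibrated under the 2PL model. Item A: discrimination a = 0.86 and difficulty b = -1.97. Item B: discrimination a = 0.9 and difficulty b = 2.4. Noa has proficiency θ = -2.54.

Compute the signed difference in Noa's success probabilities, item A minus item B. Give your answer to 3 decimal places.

0.368

P(θ) = 1 / (1 + exp(−a(θ − b)))
P_A = 0.3798
P_B = 0.0116
P_A − P_B = 0.3683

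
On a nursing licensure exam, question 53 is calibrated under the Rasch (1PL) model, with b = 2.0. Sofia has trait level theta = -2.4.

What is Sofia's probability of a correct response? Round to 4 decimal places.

P(theta) = 1 / (1 + exp(−(theta − b)))
Exponent: (-2.4 − 2.0) = -4.4000
1/(1 + e^{4.4000}) = 0.0121
P = 0.0121

0.0121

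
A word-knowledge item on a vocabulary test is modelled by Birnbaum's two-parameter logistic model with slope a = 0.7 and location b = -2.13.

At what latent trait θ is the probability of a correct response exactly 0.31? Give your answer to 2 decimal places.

-3.27

P(θ) = 1 / (1 + exp(−a(θ − b)))
logit = ln(0.3100/0.6900) = -0.8001
θ = b + logit/(a) = -2.13 + (-0.8001)/0.7000 = -3.2730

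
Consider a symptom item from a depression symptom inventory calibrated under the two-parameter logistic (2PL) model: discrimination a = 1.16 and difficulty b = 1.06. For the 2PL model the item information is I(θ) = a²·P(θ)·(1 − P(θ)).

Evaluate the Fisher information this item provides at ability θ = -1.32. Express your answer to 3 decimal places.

0.075

P = 1/(1+e^{2.7608}) = 0.0595
P(1−P) = 0.0595 × 0.9405 = 0.0559
I = a² × P(1−P) = 1.16² × 0.0559 = 0.07528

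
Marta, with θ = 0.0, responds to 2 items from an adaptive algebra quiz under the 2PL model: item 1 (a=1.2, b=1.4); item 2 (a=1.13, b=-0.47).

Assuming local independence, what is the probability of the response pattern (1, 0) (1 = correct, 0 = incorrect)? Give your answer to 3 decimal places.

P(θ) = 1 / (1 + exp(−a(θ − b)))
P_1 = 1/(1+e^{1.6800}) = 0.1571
P_2 = 1/(1+e^{-0.5311}) = 0.6297
L = P_1 × (1−P_2) = 0.1571 × 0.3703 = 0.05817

0.058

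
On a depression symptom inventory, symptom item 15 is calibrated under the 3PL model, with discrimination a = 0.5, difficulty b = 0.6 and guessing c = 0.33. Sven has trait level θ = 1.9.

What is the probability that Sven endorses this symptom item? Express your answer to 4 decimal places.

0.7702

P(θ) = c + (1 − c) · 1 / (1 + exp(−a(θ − b)))
Exponent: 0.5 × (1.9 − 0.6) = 0.6500
1/(1 + e^{-0.6500}) = 0.6570
P = 0.33 + 0.67 × 0.6570 = 0.7702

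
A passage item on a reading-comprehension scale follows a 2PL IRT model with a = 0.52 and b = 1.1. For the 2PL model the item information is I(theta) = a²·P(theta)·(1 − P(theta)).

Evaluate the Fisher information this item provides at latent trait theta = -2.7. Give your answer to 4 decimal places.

P = 1/(1+e^{1.9760}) = 0.1217
P(1−P) = 0.1217 × 0.8783 = 0.1069
I = a² × P(1−P) = 0.52² × 0.1069 = 0.02891

0.0289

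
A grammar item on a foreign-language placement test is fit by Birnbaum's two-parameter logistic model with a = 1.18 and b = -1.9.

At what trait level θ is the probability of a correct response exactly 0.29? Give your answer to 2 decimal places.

-2.66

P(θ) = 1 / (1 + exp(−a(θ − b)))
logit = ln(0.2900/0.7100) = -0.8954
θ = b + logit/(a) = -1.9 + (-0.8954)/1.1800 = -2.6588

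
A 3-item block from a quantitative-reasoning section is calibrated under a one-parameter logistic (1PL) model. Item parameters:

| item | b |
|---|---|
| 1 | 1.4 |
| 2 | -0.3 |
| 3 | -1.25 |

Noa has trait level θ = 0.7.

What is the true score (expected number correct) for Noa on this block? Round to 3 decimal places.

P(θ) = 1 / (1 + exp(−(θ − b)))
P_1 = 1/(1+e^{0.7000}) = 0.3318
P_2 = 1/(1+e^{-1.0000}) = 0.7311
P_3 = 1/(1+e^{-1.9500}) = 0.8754
E[score] = 0.3318 + 0.7311 + 0.8754 = 1.9383

1.938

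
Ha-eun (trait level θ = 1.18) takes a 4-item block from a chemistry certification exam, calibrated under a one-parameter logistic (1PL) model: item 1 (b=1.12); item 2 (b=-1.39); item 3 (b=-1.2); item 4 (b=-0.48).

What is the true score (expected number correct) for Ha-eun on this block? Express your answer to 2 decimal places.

3.20

P(θ) = 1 / (1 + exp(−(θ − b)))
P_1 = 1/(1+e^{-0.0600}) = 0.5150
P_2 = 1/(1+e^{-2.5700}) = 0.9289
P_3 = 1/(1+e^{-2.3800}) = 0.9153
P_4 = 1/(1+e^{-1.6600}) = 0.8402
E[score] = 0.5150 + 0.9289 + 0.9153 + 0.8402 = 3.1994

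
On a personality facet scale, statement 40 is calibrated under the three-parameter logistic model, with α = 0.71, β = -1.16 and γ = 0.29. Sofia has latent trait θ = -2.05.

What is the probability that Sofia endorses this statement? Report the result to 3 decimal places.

P(θ) = γ + (1 − γ) · 1 / (1 + exp(−α(θ − β)))
Exponent: 0.71 × (-2.05 − (-1.16)) = -0.6319
1/(1 + e^{0.6319}) = 0.3471
P = 0.29 + 0.71 × 0.3471 = 0.5364

0.536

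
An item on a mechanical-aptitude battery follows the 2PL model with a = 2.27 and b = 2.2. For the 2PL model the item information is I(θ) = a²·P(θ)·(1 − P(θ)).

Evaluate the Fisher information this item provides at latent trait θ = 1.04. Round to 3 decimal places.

P = 1/(1+e^{2.6332}) = 0.0670
P(1−P) = 0.0670 × 0.9330 = 0.0625
I = a² × P(1−P) = 2.27² × 0.0625 = 0.32226

0.322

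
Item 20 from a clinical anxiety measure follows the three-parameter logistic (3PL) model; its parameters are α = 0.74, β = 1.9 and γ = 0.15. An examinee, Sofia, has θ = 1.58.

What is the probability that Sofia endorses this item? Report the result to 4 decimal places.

P(θ) = γ + (1 − γ) · 1 / (1 + exp(−α(θ − β)))
Exponent: 0.74 × (1.58 − 1.9) = -0.2368
1/(1 + e^{0.2368}) = 0.4411
P = 0.15 + 0.85 × 0.4411 = 0.5249

0.5249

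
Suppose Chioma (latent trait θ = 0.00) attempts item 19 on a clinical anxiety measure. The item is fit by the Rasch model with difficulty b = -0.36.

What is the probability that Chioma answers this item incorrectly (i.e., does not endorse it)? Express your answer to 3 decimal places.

P(θ) = 1 / (1 + exp(−(θ − b)))
Exponent: (0.00 − (-0.36)) = 0.3600
1/(1 + e^{-0.3600}) = 0.5890
P = 0.5890
P(incorrect) = 1 − 0.5890 = 0.4110

0.411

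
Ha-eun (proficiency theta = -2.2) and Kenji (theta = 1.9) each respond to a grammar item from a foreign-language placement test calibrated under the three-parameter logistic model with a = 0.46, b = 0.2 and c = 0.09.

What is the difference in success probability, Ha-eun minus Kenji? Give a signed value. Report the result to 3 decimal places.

P(theta) = c + (1 − c) · 1 / (1 + exp(−a(theta − b)))
P(Ha-eun) = 0.3166  [exponent -1.1040]
P(Kenji) = 0.7144  [exponent 0.7820]
Difference = 0.3166 − 0.7144 = -0.3978

-0.398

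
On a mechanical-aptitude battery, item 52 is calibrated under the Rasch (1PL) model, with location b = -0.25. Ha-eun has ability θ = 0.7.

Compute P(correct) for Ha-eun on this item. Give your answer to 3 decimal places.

P(θ) = 1 / (1 + exp(−(θ − b)))
Exponent: (0.7 − (-0.25)) = 0.9500
1/(1 + e^{-0.9500}) = 0.7211
P = 0.7211

0.721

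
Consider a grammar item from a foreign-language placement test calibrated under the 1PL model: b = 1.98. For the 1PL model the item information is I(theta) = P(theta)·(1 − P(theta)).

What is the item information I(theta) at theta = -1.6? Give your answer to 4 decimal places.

0.0264

P = 1/(1+e^{3.5800}) = 0.0271
P(1−P) = 0.0271 × 0.9729 = 0.0264
I = P(1−P) = 0.02638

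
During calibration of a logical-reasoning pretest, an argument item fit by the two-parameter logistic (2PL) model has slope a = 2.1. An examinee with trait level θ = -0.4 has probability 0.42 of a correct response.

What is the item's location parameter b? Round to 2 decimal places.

P(θ) = 1 / (1 + exp(−a(θ − b)))
logit(0.42) = ln(0.42/0.58) = -0.3228
b = θ − logit/(a) = -0.4 − (-0.3228)/2.1000 = -0.2463

-0.25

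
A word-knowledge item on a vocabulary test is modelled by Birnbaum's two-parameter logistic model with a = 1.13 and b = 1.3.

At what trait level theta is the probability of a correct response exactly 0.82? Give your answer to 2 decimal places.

2.64

P(theta) = 1 / (1 + exp(−a(theta − b)))
logit = ln(0.8200/0.1800) = 1.5163
theta = b + logit/(a) = 1.3 + 1.5163/1.1300 = 2.6419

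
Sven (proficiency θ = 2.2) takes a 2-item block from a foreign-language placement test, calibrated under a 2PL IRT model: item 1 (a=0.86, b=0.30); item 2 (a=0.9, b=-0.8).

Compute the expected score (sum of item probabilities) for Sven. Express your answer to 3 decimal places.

1.774

P(θ) = 1 / (1 + exp(−a(θ − b)))
P_1 = 1/(1+e^{-1.6340}) = 0.8367
P_2 = 1/(1+e^{-2.7000}) = 0.9370
E[score] = 0.8367 + 0.9370 = 1.7737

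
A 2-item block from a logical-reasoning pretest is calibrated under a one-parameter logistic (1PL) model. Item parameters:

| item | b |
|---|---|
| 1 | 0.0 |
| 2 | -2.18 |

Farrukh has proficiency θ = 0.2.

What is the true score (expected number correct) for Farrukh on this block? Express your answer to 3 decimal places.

1.465

P(θ) = 1 / (1 + exp(−(θ − b)))
P_1 = 1/(1+e^{-0.2000}) = 0.5498
P_2 = 1/(1+e^{-2.3800}) = 0.9153
E[score] = 0.5498 + 0.9153 = 1.4651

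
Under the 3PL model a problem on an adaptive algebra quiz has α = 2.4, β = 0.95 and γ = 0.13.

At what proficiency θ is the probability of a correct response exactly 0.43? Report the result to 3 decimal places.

P(θ) = γ + (1 − γ) · 1 / (1 + exp(−α(θ − β)))
Remove guessing floor: (0.43 − 0.13)/(1 − 0.13) = 0.3448
logit = ln(0.3448/0.6552) = -0.6419
θ = β + logit/(α) = 0.95 + (-0.6419)/2.4000 = 0.6826

0.683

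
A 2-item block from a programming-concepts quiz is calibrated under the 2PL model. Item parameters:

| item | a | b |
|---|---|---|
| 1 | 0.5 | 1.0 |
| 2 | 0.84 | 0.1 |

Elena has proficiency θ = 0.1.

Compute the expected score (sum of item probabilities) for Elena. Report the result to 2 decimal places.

P(θ) = 1 / (1 + exp(−a(θ − b)))
P_1 = 1/(1+e^{0.4500}) = 0.3894
P_2 = 1/(1+e^{0.0000}) = 0.5000
E[score] = 0.3894 + 0.5000 = 0.8894

0.89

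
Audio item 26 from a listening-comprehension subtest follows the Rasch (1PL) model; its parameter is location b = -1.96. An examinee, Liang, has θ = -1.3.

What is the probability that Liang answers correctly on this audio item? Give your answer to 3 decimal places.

0.659

P(θ) = 1 / (1 + exp(−(θ − b)))
Exponent: (-1.3 − (-1.96)) = 0.6600
1/(1 + e^{-0.6600}) = 0.6593
P = 0.6593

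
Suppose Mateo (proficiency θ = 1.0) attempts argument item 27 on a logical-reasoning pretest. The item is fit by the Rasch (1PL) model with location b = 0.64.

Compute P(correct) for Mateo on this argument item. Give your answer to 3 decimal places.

P(θ) = 1 / (1 + exp(−(θ − b)))
Exponent: (1.0 − 0.64) = 0.3600
1/(1 + e^{-0.3600}) = 0.5890
P = 0.5890

0.589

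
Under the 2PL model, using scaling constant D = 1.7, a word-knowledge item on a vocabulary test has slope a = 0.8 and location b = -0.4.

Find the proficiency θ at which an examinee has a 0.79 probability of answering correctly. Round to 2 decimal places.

P(θ) = 1 / (1 + exp(−D·a(θ − b)))
logit = ln(0.7900/0.2100) = 1.3249
θ = b + logit/(1.7·a) = -0.4 + 1.3249/1.3600 = 0.5742

0.57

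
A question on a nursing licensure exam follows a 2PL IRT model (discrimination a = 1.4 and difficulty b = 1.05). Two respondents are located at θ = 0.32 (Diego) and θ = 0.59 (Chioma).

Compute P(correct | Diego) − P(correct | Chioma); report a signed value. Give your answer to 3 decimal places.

P(θ) = 1 / (1 + exp(−a(θ − b)))
P(Diego) = 0.2646  [exponent -1.0220]
P(Chioma) = 0.3443  [exponent -0.6440]
Difference = 0.2646 − 0.3443 = -0.0797

-0.080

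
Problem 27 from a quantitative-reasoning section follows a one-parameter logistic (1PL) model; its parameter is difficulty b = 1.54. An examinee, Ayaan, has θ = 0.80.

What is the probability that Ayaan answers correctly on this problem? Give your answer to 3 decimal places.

0.323

P(θ) = 1 / (1 + exp(−(θ − b)))
Exponent: (0.80 − 1.54) = -0.7400
1/(1 + e^{0.7400}) = 0.3230
P = 0.3230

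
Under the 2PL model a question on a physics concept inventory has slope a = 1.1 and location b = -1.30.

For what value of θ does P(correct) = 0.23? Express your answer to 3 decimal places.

P(θ) = 1 / (1 + exp(−a(θ − b)))
logit = ln(0.2300/0.7700) = -1.2083
θ = b + logit/(a) = -1.30 + (-1.2083)/1.1000 = -2.3985

-2.398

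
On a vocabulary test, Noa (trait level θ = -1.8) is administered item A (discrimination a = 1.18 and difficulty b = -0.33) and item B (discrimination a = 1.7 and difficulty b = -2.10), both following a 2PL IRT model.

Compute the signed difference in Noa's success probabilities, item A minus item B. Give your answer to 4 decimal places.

P(θ) = 1 / (1 + exp(−a(θ − b)))
P_A = 0.1500
P_B = 0.6248
P_A − P_B = -0.4748

-0.4748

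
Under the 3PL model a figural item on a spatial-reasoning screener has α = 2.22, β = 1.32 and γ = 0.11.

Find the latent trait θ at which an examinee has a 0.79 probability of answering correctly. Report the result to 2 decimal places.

P(θ) = γ + (1 − γ) · 1 / (1 + exp(−α(θ − β)))
Remove guessing floor: (0.79 − 0.11)/(1 − 0.11) = 0.7640
logit = ln(0.7640/0.2360) = 1.1750
θ = β + logit/(α) = 1.32 + 1.1750/2.2200 = 1.8493

1.85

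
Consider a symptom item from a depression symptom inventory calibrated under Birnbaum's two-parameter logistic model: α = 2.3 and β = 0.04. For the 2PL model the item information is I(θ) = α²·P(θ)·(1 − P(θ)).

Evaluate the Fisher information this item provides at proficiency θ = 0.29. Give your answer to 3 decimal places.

1.219

P = 1/(1+e^{-0.5750}) = 0.6399
P(1−P) = 0.6399 × 0.3601 = 0.2304
I = α² × P(1−P) = 2.3² × 0.2304 = 1.21894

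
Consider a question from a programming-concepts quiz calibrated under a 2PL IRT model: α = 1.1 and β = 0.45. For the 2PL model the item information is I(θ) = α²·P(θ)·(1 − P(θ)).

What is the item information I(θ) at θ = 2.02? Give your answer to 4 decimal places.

0.1551

P = 1/(1+e^{-1.7270}) = 0.8490
P(1−P) = 0.8490 × 0.1510 = 0.1282
I = α² × P(1−P) = 1.1² × 0.1282 = 0.15510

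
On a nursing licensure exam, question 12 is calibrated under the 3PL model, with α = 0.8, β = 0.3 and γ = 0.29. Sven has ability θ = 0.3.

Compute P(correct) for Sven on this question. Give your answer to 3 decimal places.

0.645

P(θ) = γ + (1 − γ) · 1 / (1 + exp(−α(θ − β)))
Exponent: 0.8 × (0.3 − 0.3) = 0.0000
1/(1 + e^{0.0000}) = 0.5000
P = 0.29 + 0.71 × 0.5000 = 0.6450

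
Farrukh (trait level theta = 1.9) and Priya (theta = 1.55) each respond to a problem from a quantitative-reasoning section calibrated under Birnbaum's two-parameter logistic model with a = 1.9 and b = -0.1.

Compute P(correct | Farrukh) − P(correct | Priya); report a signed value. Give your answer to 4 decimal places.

P(theta) = 1 / (1 + exp(−a(theta − b)))
P(Farrukh) = 0.9781  [exponent 3.8000]
P(Priya) = 0.9583  [exponent 3.1350]
Difference = 0.9781 − 0.9583 = 0.0198

0.0198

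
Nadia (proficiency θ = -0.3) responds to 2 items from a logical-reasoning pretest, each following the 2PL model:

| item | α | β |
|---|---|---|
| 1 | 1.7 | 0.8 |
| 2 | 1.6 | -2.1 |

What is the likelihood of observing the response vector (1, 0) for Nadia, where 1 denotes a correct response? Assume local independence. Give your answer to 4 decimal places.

P(θ) = 1 / (1 + exp(−α(θ − β)))
P_1 = 1/(1+e^{1.8700}) = 0.1335
P_2 = 1/(1+e^{-2.8800}) = 0.9468
L = P_1 × (1−P_2) = 0.1335 × 0.0532 = 0.00710

0.0071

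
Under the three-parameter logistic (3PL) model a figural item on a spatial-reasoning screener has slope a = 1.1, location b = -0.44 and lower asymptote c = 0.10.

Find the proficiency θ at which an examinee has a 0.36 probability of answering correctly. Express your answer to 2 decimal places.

P(θ) = c + (1 − c) · 1 / (1 + exp(−a(θ − b)))
Remove guessing floor: (0.36 − 0.10)/(1 − 0.10) = 0.2889
logit = ln(0.2889/0.7111) = -0.9008
θ = b + logit/(a) = -0.44 + (-0.9008)/1.1000 = -1.2589

-1.26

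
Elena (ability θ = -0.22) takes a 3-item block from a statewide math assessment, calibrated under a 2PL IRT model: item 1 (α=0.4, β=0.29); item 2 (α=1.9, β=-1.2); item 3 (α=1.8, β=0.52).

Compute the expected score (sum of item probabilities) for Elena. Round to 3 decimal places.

P(θ) = 1 / (1 + exp(−α(θ − β)))
P_1 = 1/(1+e^{0.2040}) = 0.4492
P_2 = 1/(1+e^{-1.8620}) = 0.8655
P_3 = 1/(1+e^{1.3320}) = 0.2088
E[score] = 0.4492 + 0.8655 + 0.2088 = 1.5235

1.524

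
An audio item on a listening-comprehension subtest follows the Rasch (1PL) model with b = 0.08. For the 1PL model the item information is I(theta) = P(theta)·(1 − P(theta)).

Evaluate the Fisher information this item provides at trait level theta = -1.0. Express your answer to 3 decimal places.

0.189

P = 1/(1+e^{1.0800}) = 0.2535
P(1−P) = 0.2535 × 0.7465 = 0.1892
I = P(1−P) = 0.18924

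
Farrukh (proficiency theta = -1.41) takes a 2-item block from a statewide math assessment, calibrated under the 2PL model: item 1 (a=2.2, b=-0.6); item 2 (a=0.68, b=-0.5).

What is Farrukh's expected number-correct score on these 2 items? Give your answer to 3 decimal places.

P(theta) = 1 / (1 + exp(−a(theta − b)))
P_1 = 1/(1+e^{1.7820}) = 0.1441
P_2 = 1/(1+e^{0.6188}) = 0.3501
E[score] = 0.1441 + 0.3501 = 0.4941

0.494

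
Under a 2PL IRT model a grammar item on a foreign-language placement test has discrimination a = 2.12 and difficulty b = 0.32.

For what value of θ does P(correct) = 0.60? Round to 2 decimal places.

0.51

P(θ) = 1 / (1 + exp(−a(θ − b)))
logit = ln(0.6000/0.4000) = 0.4055
θ = b + logit/(a) = 0.32 + 0.4055/2.1200 = 0.5113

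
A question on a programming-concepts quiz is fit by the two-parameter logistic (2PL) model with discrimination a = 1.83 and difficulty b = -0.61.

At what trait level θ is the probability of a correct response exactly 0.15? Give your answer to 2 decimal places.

-1.56

P(θ) = 1 / (1 + exp(−a(θ − b)))
logit = ln(0.1500/0.8500) = -1.7346
θ = b + logit/(a) = -0.61 + (-1.7346)/1.8300 = -1.5579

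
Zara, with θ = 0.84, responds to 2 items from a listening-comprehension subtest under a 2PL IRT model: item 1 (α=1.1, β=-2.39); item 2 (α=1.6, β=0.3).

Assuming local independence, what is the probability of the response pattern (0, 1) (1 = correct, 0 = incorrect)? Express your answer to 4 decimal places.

0.0196

P(θ) = 1 / (1 + exp(−α(θ − β)))
P_1 = 1/(1+e^{-3.5530}) = 0.9722
P_2 = 1/(1+e^{-0.8640}) = 0.7035
L = (1−P_1) × P_2 = 0.0278 × 0.7035 = 0.01959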